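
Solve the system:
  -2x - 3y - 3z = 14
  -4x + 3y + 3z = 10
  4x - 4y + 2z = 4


Using Cramer's rule. Expand each determinant along the first row.
D  = (-2)*[3*2 - 3*(-4)] - (-3)*[(-4)*2 - 3*4] + (-3)*[(-4)*(-4) - 3*4]
  = (-2)*(18) - (-3)*(-20) + (-3)*(4) = -108
Dx = 14*[3*2 - 3*(-4)] - (-3)*[10*2 - 3*4] + (-3)*[10*(-4) - 3*4]
  = 14*(18) - (-3)*(8) + (-3)*(-52) = 432
Dy = (-2)*[10*2 - 3*4] - 14*[(-4)*2 - 3*4] + (-3)*[(-4)*4 - 10*4]
  = (-2)*(8) - 14*(-20) + (-3)*(-56) = 432
Dz = (-2)*[3*4 - 10*(-4)] - (-3)*[(-4)*4 - 10*4] + 14*[(-4)*(-4) - 3*4]
  = (-2)*(52) - (-3)*(-56) + 14*(4) = -216
x = Dx/D = 432/-108 = -4, y = Dy/D = 432/-108 = -4, z = Dz/D = -216/-108 = 2
Check eq1: (-2)(-4) + (-3)(-4) + (-3)(2) = 14 = 14 ✓
Check eq2: (-4)(-4) + (3)(-4) + (3)(2) = 10 = 10 ✓
Check eq3: (4)(-4) + (-4)(-4) + (2)(2) = 4 = 4 ✓

x = -4, y = -4, z = 2


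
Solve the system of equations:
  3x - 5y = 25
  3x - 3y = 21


Using Cramer's rule:
Determinant D = (3)(-3) - (3)(-5) = -9 + 15 = 6
Dx = (25)(-3) - (21)(-5) = -75 + 105 = 30
Dy = (3)(21) - (3)(25) = 63 - 75 = -12
x = Dx/D = 30/6 = 5
y = Dy/D = -12/6 = -2

x = 5, y = -2


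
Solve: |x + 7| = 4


An absolute value equation |expr| = 4 gives two cases:
Case 1: x + 7 = 4
  x = -3, so x = -3
Case 2: x + 7 = -4
  x = -11, so x = -11

x = -11, x = -3


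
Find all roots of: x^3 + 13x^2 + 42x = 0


The constant term is 0, so x = 0 is a root. Factor out x:
  x^2 + 13x + 42 = 0
Solve the quadratic x^2 + 13x + 42 = 0: discriminant = 13^2 - 4(1)(42) = 169 - 168 = 1.
sqrt(1) = 1, so x = (-13 ± 1)/2: x = -6 or x = -7.
Collecting all roots found:

x = -7, x = -6, x = 0


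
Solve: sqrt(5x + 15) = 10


Square both sides: 5x + 15 = 10^2 = 100
5x = 100 - 15 = 85
x = 17
Check: sqrt(5*17 + 15) = sqrt(100) = 10 ✓

x = 17


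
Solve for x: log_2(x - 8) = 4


Convert to exponential form: x - 8 = 2^4 = 16
x = 16 + 8 = 24
Check: log_2(24 - 8) = log_2(16) = log_2(16) = 4 ✓

x = 24


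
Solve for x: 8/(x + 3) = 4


Multiply both sides by (x + 3): 8 = 4(x + 3)
Distribute: 8 = 4x + 12
4x = 8 - 12 = -4
x = -1

x = -1


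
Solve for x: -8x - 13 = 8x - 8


Starting with: -8x - 13 = 8x - 8
Move all x terms to left: (-8 - 8)x = -8 + 13
Simplify: -16x = 5
Divide both sides by -16: x = -5/16

x = -5/16


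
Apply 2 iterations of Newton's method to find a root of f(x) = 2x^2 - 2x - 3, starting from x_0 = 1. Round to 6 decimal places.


Newton's method: x_(n+1) = x_n - f(x_n)/f'(x_n)
f(x) = 2x^2 - 2x - 3
f'(x) = 4x - 2

Iteration 1:
  f(1.000000) = -3.000000
  f'(1.000000) = 2.000000
  x_1 = 1.000000 - (-3.000000)/(2.000000) = 2.500000

Iteration 2:
  f(2.500000) = 4.500000
  f'(2.500000) = 8.000000
  x_2 = 2.500000 - (4.500000)/(8.000000) = 1.937500

x_2 = 1.937500


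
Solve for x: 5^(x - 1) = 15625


Express both sides with the same base.
15625 = 5^6
Since the bases match, equate exponents: x - 1 = 6
So x = 6 - (-1) = 7

x = 7


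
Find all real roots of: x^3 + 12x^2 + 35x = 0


The constant term is 0, so x = 0 is a root. Factor out x:
  x(x^2 + 12x + 35) = 0
Solve the quadratic x^2 + 12x + 35 = 0: discriminant = 12^2 - 4(1)(35) = 144 - 140 = 4.
sqrt(4) = 2, so x = (-12 ± 2)/2: x = -5 or x = -7.

x = -7, x = -5, x = 0


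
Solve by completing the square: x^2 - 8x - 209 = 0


Start: x^2 - 8x - 209 = 0
Move constant: x^2 - 8x = 209
Half of -8 is -4, squared is 16
Add 16 to both sides: x^2 - 8x + 16 = 225
(x - 4)^2 = 225
x - 4 = ±15
x = 4 + 15 = 19 or x = 4 - 15 = -11

x = -11, x = 19


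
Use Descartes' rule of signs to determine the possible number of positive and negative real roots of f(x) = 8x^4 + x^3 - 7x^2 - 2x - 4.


Descartes' rule of signs:

For positive roots, count sign changes in f(x) = 8x^4 + x^3 - 7x^2 - 2x - 4:
Signs of coefficients: +, +, -, -, -
Number of sign changes: 1
Possible positive real roots: 1

For negative roots, examine f(-x) = 8x^4 - x^3 - 7x^2 + 2x - 4:
Signs of coefficients: +, -, -, +, -
Number of sign changes: 3
Possible negative real roots: 3, 1

Positive roots: 1; Negative roots: 3 or 1


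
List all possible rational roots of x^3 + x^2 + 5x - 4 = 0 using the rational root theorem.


Rational root theorem: possible roots are ±p/q where:
  p divides the constant term (-4): p ∈ {1, 2, 4}
  q divides the leading coefficient (1): q ∈ {1}

All possible rational roots: -4, -2, -1, 1, 2, 4

-4, -2, -1, 1, 2, 4


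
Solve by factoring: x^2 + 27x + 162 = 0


We need two numbers that multiply to 162 and add to 27.
Those numbers are 18 and 9 (since 18 * 9 = 162 and 18 + 9 = 27).
So x^2 + 27x + 162 = (x + 18)(x + 9) = 0
Setting each factor to zero: x = -18 or x = -9

x = -18, x = -9


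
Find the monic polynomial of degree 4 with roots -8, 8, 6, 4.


A monic polynomial with roots -8, 8, 6, 4 is:
p(x) = (x + 8)(x - 8)(x - 6)(x - 4)
After multiplying by (x + 8): x + 8
After multiplying by (x - 8): x^2 - 64
After multiplying by (x - 6): x^3 - 6x^2 - 64x + 384
After multiplying by (x - 4): x^4 - 10x^3 - 40x^2 + 640x - 1536

x^4 - 10x^3 - 40x^2 + 640x - 1536


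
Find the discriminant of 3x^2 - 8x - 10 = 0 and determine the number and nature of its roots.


For ax^2 + bx + c = 0, discriminant D = b^2 - 4ac
Here a = 3, b = -8, c = -10
D = (-8)^2 - 4(3)(-10) = 64 + 120 = 184

D = 184 > 0 but not a perfect square
The equation has 2 distinct real irrational roots.

Discriminant = 184, 2 distinct real irrational roots


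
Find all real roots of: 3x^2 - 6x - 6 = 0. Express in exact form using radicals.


Using the quadratic formula: x = (-b ± sqrt(b^2 - 4ac)) / (2a)
Here a = 3, b = -6, c = -6
Discriminant = b^2 - 4ac = (-6)^2 - 4(3)(-6) = 36 + 72 = 108
Since discriminant = 108 > 0, there are two real roots.
x = (6 ± 6*sqrt(3)) / 6
Simplifying: x = 1 ± sqrt(3)
Numerically: x ≈ 2.7321 or x ≈ -0.7321

x = 1 + sqrt(3) or x = 1 - sqrt(3)


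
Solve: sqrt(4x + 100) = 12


Square both sides: 4x + 100 = 12^2 = 144
4x = 144 - 100 = 44
x = 11
Check: sqrt(4*11 + 100) = sqrt(144) = 12 ✓

x = 11


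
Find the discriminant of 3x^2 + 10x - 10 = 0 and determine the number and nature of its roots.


For ax^2 + bx + c = 0, discriminant D = b^2 - 4ac
Here a = 3, b = 10, c = -10
D = (10)^2 - 4(3)(-10) = 100 + 120 = 220

D = 220 > 0 but not a perfect square
The equation has 2 distinct real irrational roots.

Discriminant = 220, 2 distinct real irrational roots


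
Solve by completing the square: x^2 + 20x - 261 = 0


Start: x^2 + 20x - 261 = 0
Move constant: x^2 + 20x = 261
Half of 20 is 10, squared is 100
Add 100 to both sides: x^2 + 20x + 100 = 361
(x + 10)^2 = 361
x + 10 = ±19
x = -10 + 19 = 9 or x = -10 - 19 = -29

x = -29, x = 9


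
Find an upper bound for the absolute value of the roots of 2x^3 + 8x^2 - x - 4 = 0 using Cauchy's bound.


Cauchy's bound: all roots r satisfy |r| <= 1 + max(|a_i/a_n|) for i = 0,...,n-1
where a_n is the leading coefficient.

Coefficients: [2, 8, -1, -4]
Leading coefficient a_n = 2
Ratios |a_i/a_n|: 4, 1/2, 2
Maximum ratio: 4
Cauchy's bound: |r| <= 1 + 4 = 5

Upper bound = 5


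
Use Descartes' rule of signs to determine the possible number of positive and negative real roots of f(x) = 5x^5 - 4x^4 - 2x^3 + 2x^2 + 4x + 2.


Descartes' rule of signs:

For positive roots, count sign changes in f(x) = 5x^5 - 4x^4 - 2x^3 + 2x^2 + 4x + 2:
Signs of coefficients: +, -, -, +, +, +
Number of sign changes: 2
Possible positive real roots: 2, 0

For negative roots, examine f(-x) = -5x^5 - 4x^4 + 2x^3 + 2x^2 - 4x + 2:
Signs of coefficients: -, -, +, +, -, +
Number of sign changes: 3
Possible negative real roots: 3, 1

Positive roots: 2 or 0; Negative roots: 3 or 1


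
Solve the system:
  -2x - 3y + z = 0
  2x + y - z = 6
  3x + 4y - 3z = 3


Using Cramer's rule. Expand each determinant along the first row.
D  = (-2)*[1*(-3) - (-1)*4] - (-3)*[2*(-3) - (-1)*3] + 1*[2*4 - 1*3]
  = (-2)*(1) - (-3)*(-3) + 1*(5) = -6
Dx = 0*[1*(-3) - (-1)*4] - (-3)*[6*(-3) - (-1)*3] + 1*[6*4 - 1*3]
  = 0*(1) - (-3)*(-15) + 1*(21) = -24
Dy = (-2)*[6*(-3) - (-1)*3] - 0*[2*(-3) - (-1)*3] + 1*[2*3 - 6*3]
  = (-2)*(-15) - 0*(-3) + 1*(-12) = 18
Dz = (-2)*[1*3 - 6*4] - (-3)*[2*3 - 6*3] + 0*[2*4 - 1*3]
  = (-2)*(-21) - (-3)*(-12) + 0*(5) = 6
x = Dx/D = -24/-6 = 4, y = Dy/D = 18/-6 = -3, z = Dz/D = 6/-6 = -1
Check eq1: (-2)(4) + (-3)(-3) + (1)(-1) = 0 = 0 ✓
Check eq2: (2)(4) + (1)(-3) + (-1)(-1) = 6 = 6 ✓
Check eq3: (3)(4) + (4)(-3) + (-3)(-1) = 3 = 3 ✓

x = 4, y = -3, z = -1


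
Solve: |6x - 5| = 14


An absolute value equation |expr| = 14 gives two cases:
Case 1: 6x - 5 = 14
  6x = 19, so x = 19/6
Case 2: 6x - 5 = -14
  6x = -9, so x = -3/2

x = -3/2, x = 19/6


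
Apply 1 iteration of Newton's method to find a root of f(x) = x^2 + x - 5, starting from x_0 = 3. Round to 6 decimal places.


Newton's method: x_(n+1) = x_n - f(x_n)/f'(x_n)
f(x) = x^2 + x - 5
f'(x) = 2x + 1

Iteration 1:
  f(3.000000) = 7.000000
  f'(3.000000) = 7.000000
  x_1 = 3.000000 - (7.000000)/(7.000000) = 2.000000

x_1 = 2.000000


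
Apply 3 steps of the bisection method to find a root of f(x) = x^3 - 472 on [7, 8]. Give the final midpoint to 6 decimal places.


f(x) = x^3 - 472
f(7) = -129 < 0
f(8) = 40 > 0

Step 1: midpoint = (7.000000 + 8.000000)/2 = 7.500000
  f(7.500000) = -50.125000
  f(mid) < 0, so root is in [7.500000, 8.000000]

Step 2: midpoint = (7.500000 + 8.000000)/2 = 7.750000
  f(7.750000) = -6.515625
  f(mid) < 0, so root is in [7.750000, 8.000000]

Step 3: midpoint = (7.750000 + 8.000000)/2 = 7.875000
  f(7.875000) = 16.373047
  f(mid) > 0, so root is in [7.750000, 7.875000]

midpoint = 7.875000


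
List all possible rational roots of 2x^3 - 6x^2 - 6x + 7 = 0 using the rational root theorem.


Rational root theorem: possible roots are ±p/q where:
  p divides the constant term (7): p ∈ {1, 7}
  q divides the leading coefficient (2): q ∈ {1, 2}

All possible rational roots: -7, -7/2, -1, -1/2, 1/2, 1, 7/2, 7

-7, -7/2, -1, -1/2, 1/2, 1, 7/2, 7


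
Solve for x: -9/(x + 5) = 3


Multiply both sides by (x + 5): -9 = 3(x + 5)
Distribute: -9 = 3x + 15
3x = -9 - 15 = -24
x = -8

x = -8


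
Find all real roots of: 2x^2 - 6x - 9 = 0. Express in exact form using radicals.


Using the quadratic formula: x = (-b ± sqrt(b^2 - 4ac)) / (2a)
Here a = 2, b = -6, c = -9
Discriminant = b^2 - 4ac = (-6)^2 - 4(2)(-9) = 36 + 72 = 108
Since discriminant = 108 > 0, there are two real roots.
x = (6 ± 6*sqrt(3)) / 4
Simplifying: x = (3 ± 3*sqrt(3)) / 2
Numerically: x ≈ 4.0981 or x ≈ -1.0981

x = (3 + 3*sqrt(3)) / 2 or x = (3 - 3*sqrt(3)) / 2


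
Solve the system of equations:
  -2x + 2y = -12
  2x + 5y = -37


Using Cramer's rule:
Determinant D = (-2)(5) - (2)(2) = -10 - 4 = -14
Dx = (-12)(5) - (-37)(2) = -60 + 74 = 14
Dy = (-2)(-37) - (2)(-12) = 74 + 24 = 98
x = Dx/D = 14/-14 = -1
y = Dy/D = 98/-14 = -7

x = -1, y = -7


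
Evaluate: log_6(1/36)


We need the exponent such that 6^? = 1/36
6^(-2) = 1/6^2 = 1/36
Therefore log_6(1/36) = -2

-2


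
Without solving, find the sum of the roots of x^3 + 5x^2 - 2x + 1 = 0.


By Vieta's formulas for x^3 + bx^2 + cx + d = 0:
  r1 + r2 + r3 = -b/a = -5
  r1*r2 + r1*r3 + r2*r3 = c/a = -2
  r1*r2*r3 = -d/a = -1


Sum = -5


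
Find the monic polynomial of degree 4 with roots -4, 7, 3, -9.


A monic polynomial with roots -4, 7, 3, -9 is:
p(x) = (x + 4)(x - 7)(x - 3)(x + 9)
After multiplying by (x + 4): x + 4
After multiplying by (x - 7): x^2 - 3x - 28
After multiplying by (x - 3): x^3 - 6x^2 - 19x + 84
After multiplying by (x + 9): x^4 + 3x^3 - 73x^2 - 87x + 756

x^4 + 3x^3 - 73x^2 - 87x + 756


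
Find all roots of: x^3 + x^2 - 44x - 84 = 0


Let p(x) = x^3 + x^2 - 44x - 84. By the rational root theorem (leading coefficient 1), any rational root is an integer divisor of 84: try ±1, ±2, ... in turn.
Test x = 1: value = -126 ≠ 0.
Test x = -1: value = -40 ≠ 0.
Test x = 2: value = -160 ≠ 0.
Test x = -2: value = 0 ✓, so (x + 2) is a factor.
Synthetic division by (x + 2): bring down 1; 1(-2) + 1 = -1; (-1)(-2) - 44 = -42; (-42)(-2) - 84 = 0 → quotient x^2 - x - 42, remainder 0.
Solve the quadratic x^2 - x - 42 = 0: discriminant = (-1)^2 - 4(1)(-42) = 1 + 168 = 169.
sqrt(169) = 13, so x = (1 ± 13)/2: x = 7 or x = -6.
Collecting all roots found:

x = -6, x = -2, x = 7


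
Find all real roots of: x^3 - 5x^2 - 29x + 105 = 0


Let p(x) = x^3 - 5x^2 - 29x + 105. By the rational root theorem (leading coefficient 1), any rational root is an integer divisor of 105: try ±1, ±2, ... in turn.
Test x = 1: value = 72 ≠ 0.
Test x = -1: value = 128 ≠ 0.
Test x = 3: value = 0 ✓, so (x - 3) is a factor.
Synthetic division by (x - 3): bring down 1; 1(3) - 5 = -2; (-2)(3) - 29 = -35; (-35)(3) + 105 = 0 → quotient x^2 - 2x - 35, remainder 0.
Solve the quadratic x^2 - 2x - 35 = 0: discriminant = (-2)^2 - 4(1)(-35) = 4 + 140 = 144.
sqrt(144) = 12, so x = (2 ± 12)/2: x = 7 or x = -5.

x = -5, x = 3, x = 7


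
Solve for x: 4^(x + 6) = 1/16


Express both sides with the same base.
1/16 = 4^(-2)
Since the bases match, equate exponents: x + 6 = -2
So x = -2 - (6) = -8

x = -8


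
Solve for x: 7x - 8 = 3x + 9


Starting with: 7x - 8 = 3x + 9
Move all x terms to left: (7 - 3)x = 9 + 8
Simplify: 4x = 17
Divide both sides by 4: x = 17/4

x = 17/4


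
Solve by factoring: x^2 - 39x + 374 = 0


We need two numbers that multiply to 374 and add to -39.
Those numbers are -17 and -22 (since (-17) * (-22) = 374 and (-17) + (-22) = -39).
So x^2 - 39x + 374 = (x - 17)(x - 22) = 0
Setting each factor to zero: x = 17 or x = 22

x = 17, x = 22


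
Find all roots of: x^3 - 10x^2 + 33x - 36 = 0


Let p(x) = x^3 - 10x^2 + 33x - 36. By the rational root theorem (leading coefficient 1), any rational root is an integer divisor of 36: try ±1, ±2, ... in turn.
Test x = 1: value = -12 ≠ 0.
Test x = -1: value = -80 ≠ 0.
Test x = 2: value = -2 ≠ 0.
Test x = -2: value = -150 ≠ 0.
Test x = 3: value = 0 ✓, so (x - 3) is a factor.
Synthetic division by (x - 3): bring down 1; 1(3) - 10 = -7; (-7)(3) + 33 = 12; 12(3) - 36 = 0 → quotient x^2 - 7x + 12, remainder 0.
Solve the quadratic x^2 - 7x + 12 = 0: discriminant = (-7)^2 - 4(1)(12) = 49 - 48 = 1.
sqrt(1) = 1, so x = (7 ± 1)/2: x = 4 or x = 3.
Collecting all roots found:

x = 3 (multiplicity 2), x = 4


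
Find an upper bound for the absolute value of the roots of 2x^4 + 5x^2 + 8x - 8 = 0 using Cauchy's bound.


Cauchy's bound: all roots r satisfy |r| <= 1 + max(|a_i/a_n|) for i = 0,...,n-1
where a_n is the leading coefficient.

Coefficients: [2, 0, 5, 8, -8]
Leading coefficient a_n = 2
Ratios |a_i/a_n|: 0, 5/2, 4, 4
Maximum ratio: 4
Cauchy's bound: |r| <= 1 + 4 = 5

Upper bound = 5


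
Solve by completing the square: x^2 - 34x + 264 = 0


Start: x^2 - 34x + 264 = 0
Move constant: x^2 - 34x = -264
Half of -34 is -17, squared is 289
Add 289 to both sides: x^2 - 34x + 289 = 25
(x - 17)^2 = 25
x - 17 = ±5
x = 17 + 5 = 22 or x = 17 - 5 = 12

x = 12, x = 22


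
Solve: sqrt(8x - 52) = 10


Square both sides: 8x - 52 = 10^2 = 100
8x = 100 + 52 = 152
x = 19
Check: sqrt(8*19 - 52) = sqrt(100) = 10 ✓

x = 19


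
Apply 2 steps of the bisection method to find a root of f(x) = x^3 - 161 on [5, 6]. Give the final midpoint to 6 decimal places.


f(x) = x^3 - 161
f(5) = -36 < 0
f(6) = 55 > 0

Step 1: midpoint = (5.000000 + 6.000000)/2 = 5.500000
  f(5.500000) = 5.375000
  f(mid) > 0, so root is in [5.000000, 5.500000]

Step 2: midpoint = (5.000000 + 5.500000)/2 = 5.250000
  f(5.250000) = -16.296875
  f(mid) < 0, so root is in [5.250000, 5.500000]

midpoint = 5.250000


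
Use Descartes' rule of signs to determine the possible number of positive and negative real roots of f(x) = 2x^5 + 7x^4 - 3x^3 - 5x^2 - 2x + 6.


Descartes' rule of signs:

For positive roots, count sign changes in f(x) = 2x^5 + 7x^4 - 3x^3 - 5x^2 - 2x + 6:
Signs of coefficients: +, +, -, -, -, +
Number of sign changes: 2
Possible positive real roots: 2, 0

For negative roots, examine f(-x) = -2x^5 + 7x^4 + 3x^3 - 5x^2 + 2x + 6:
Signs of coefficients: -, +, +, -, +, +
Number of sign changes: 3
Possible negative real roots: 3, 1

Positive roots: 2 or 0; Negative roots: 3 or 1


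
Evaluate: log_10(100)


We need the exponent such that 10^? = 100
10^2 = 100
Therefore log_10(100) = 2

2


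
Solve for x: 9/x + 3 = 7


Subtract 3 from both sides: 9/x = 4
Multiply both sides by x: 9 = 4 * x
Divide by 4: x = 9/4

x = 9/4


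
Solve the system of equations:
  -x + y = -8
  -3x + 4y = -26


Using Cramer's rule:
Determinant D = (-1)(4) - (-3)(1) = -4 + 3 = -1
Dx = (-8)(4) - (-26)(1) = -32 + 26 = -6
Dy = (-1)(-26) - (-3)(-8) = 26 - 24 = 2
x = Dx/D = -6/-1 = 6
y = Dy/D = 2/-1 = -2

x = 6, y = -2


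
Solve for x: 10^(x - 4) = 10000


Express both sides with the same base.
10000 = 10^4
Since the bases match, equate exponents: x - 4 = 4
So x = 4 - (-4) = 8

x = 8


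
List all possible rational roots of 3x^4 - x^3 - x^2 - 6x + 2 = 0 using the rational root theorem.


Rational root theorem: possible roots are ±p/q where:
  p divides the constant term (2): p ∈ {1, 2}
  q divides the leading coefficient (3): q ∈ {1, 3}

All possible rational roots: -2, -1, -2/3, -1/3, 1/3, 2/3, 1, 2

-2, -1, -2/3, -1/3, 1/3, 2/3, 1, 2


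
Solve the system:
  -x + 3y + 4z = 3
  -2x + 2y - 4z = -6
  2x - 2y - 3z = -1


Using Cramer's rule. Expand each determinant along the first row.
D  = (-1)*[2*(-3) - (-4)*(-2)] - 3*[(-2)*(-3) - (-4)*2] + 4*[(-2)*(-2) - 2*2]
  = (-1)*(-14) - 3*(14) + 4*(0) = -28
Dx = 3*[2*(-3) - (-4)*(-2)] - 3*[(-6)*(-3) - (-4)*(-1)] + 4*[(-6)*(-2) - 2*(-1)]
  = 3*(-14) - 3*(14) + 4*(14) = -28
Dy = (-1)*[(-6)*(-3) - (-4)*(-1)] - 3*[(-2)*(-3) - (-4)*2] + 4*[(-2)*(-1) - (-6)*2]
  = (-1)*(14) - 3*(14) + 4*(14) = 0
Dz = (-1)*[2*(-1) - (-6)*(-2)] - 3*[(-2)*(-1) - (-6)*2] + 3*[(-2)*(-2) - 2*2]
  = (-1)*(-14) - 3*(14) + 3*(0) = -28
x = Dx/D = -28/-28 = 1, y = Dy/D = 0/-28 = 0, z = Dz/D = -28/-28 = 1
Check eq1: (-1)(1) + (3)(0) + (4)(1) = 3 = 3 ✓
Check eq2: (-2)(1) + (2)(0) + (-4)(1) = -6 = -6 ✓
Check eq3: (2)(1) + (-2)(0) + (-3)(1) = -1 = -1 ✓

x = 1, y = 0, z = 1


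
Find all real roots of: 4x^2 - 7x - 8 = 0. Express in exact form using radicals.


Using the quadratic formula: x = (-b ± sqrt(b^2 - 4ac)) / (2a)
Here a = 4, b = -7, c = -8
Discriminant = b^2 - 4ac = (-7)^2 - 4(4)(-8) = 49 + 128 = 177
Since discriminant = 177 > 0, there are two real roots.
x = (7 ± sqrt(177)) / 8
Numerically: x ≈ 2.5380 or x ≈ -0.7880

x = (7 + sqrt(177)) / 8 or x = (7 - sqrt(177)) / 8


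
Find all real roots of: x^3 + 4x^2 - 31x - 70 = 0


Let p(x) = x^3 + 4x^2 - 31x - 70. By the rational root theorem (leading coefficient 1), any rational root is an integer divisor of 70: try ±1, ±2, ... in turn.
Test x = 1: value = -96 ≠ 0.
Test x = -1: value = -36 ≠ 0.
Test x = 2: value = -108 ≠ 0.
Test x = -2: value = 0 ✓, so (x + 2) is a factor.
Synthetic division by (x + 2): bring down 1; 1(-2) + 4 = 2; 2(-2) - 31 = -35; (-35)(-2) - 70 = 0 → quotient x^2 + 2x - 35, remainder 0.
Solve the quadratic x^2 + 2x - 35 = 0: discriminant = 2^2 - 4(1)(-35) = 4 + 140 = 144.
sqrt(144) = 12, so x = (-2 ± 12)/2: x = 5 or x = -7.

x = -7, x = -2, x = 5


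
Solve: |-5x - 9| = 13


An absolute value equation |expr| = 13 gives two cases:
Case 1: -5x - 9 = 13
  -5x = 22, so x = -22/5
Case 2: -5x - 9 = -13
  -5x = -4, so x = 4/5

x = -22/5, x = 4/5


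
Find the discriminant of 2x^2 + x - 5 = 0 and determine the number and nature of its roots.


For ax^2 + bx + c = 0, discriminant D = b^2 - 4ac
Here a = 2, b = 1, c = -5
D = (1)^2 - 4(2)(-5) = 1 + 40 = 41

D = 41 > 0 but not a perfect square
The equation has 2 distinct real irrational roots.

Discriminant = 41, 2 distinct real irrational roots


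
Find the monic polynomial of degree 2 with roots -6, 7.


A monic polynomial with roots -6, 7 is:
p(x) = (x + 6)(x - 7)
After multiplying by (x + 6): x + 6
After multiplying by (x - 7): x^2 - x - 42

x^2 - x - 42


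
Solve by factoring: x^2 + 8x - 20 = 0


We need two numbers that multiply to -20 and add to 8.
Those numbers are 10 and -2 (since 10 * (-2) = -20 and 10 + (-2) = 8).
So x^2 + 8x - 20 = (x + 10)(x - 2) = 0
Setting each factor to zero: x = -10 or x = 2

x = -10, x = 2


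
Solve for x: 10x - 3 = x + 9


Starting with: 10x - 3 = x + 9
Move all x terms to left: (10 - 1)x = 9 + 3
Simplify: 9x = 12
Divide both sides by 9: x = 4/3

x = 4/3


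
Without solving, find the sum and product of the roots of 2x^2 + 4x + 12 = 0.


By Vieta's formulas for ax^2 + bx + c = 0:
  Sum of roots = -b/a
  Product of roots = c/a

Here a = 2, b = 4, c = 12
Sum = -(4)/2 = -2
Product = 12/2 = 6

Sum = -2, Product = 6


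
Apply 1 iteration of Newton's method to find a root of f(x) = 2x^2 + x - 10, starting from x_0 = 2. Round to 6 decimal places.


Newton's method: x_(n+1) = x_n - f(x_n)/f'(x_n)
f(x) = 2x^2 + x - 10
f'(x) = 4x + 1

Iteration 1:
  f(2.000000) = 0.000000
  f'(2.000000) = 9.000000
  x_1 = 2.000000 - (0.000000)/(9.000000) = 2.000000

x_1 = 2.000000


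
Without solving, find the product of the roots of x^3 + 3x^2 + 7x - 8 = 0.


By Vieta's formulas for x^3 + bx^2 + cx + d = 0:
  r1 + r2 + r3 = -b/a = -3
  r1*r2 + r1*r3 + r2*r3 = c/a = 7
  r1*r2*r3 = -d/a = 8


Product = 8


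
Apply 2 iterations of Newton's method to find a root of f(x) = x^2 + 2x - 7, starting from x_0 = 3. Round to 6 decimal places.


Newton's method: x_(n+1) = x_n - f(x_n)/f'(x_n)
f(x) = x^2 + 2x - 7
f'(x) = 2x + 2

Iteration 1:
  f(3.000000) = 8.000000
  f'(3.000000) = 8.000000
  x_1 = 3.000000 - (8.000000)/(8.000000) = 2.000000

Iteration 2:
  f(2.000000) = 1.000000
  f'(2.000000) = 6.000000
  x_2 = 2.000000 - (1.000000)/(6.000000) = 1.833333

x_2 = 1.833333


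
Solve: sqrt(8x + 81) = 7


Square both sides: 8x + 81 = 7^2 = 49
8x = 49 - 81 = -32
x = -4
Check: sqrt(8*(-4) + 81) = sqrt(49) = 7 ✓

x = -4


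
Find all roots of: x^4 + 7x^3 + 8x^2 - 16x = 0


The constant term is 0, so x = 0 is a root. Factor out x:
  x^3 + 7x^2 + 8x - 16 = 0
Let p(x) = x^3 + 7x^2 + 8x - 16. By the rational root theorem (leading coefficient 1), any rational root is an integer divisor of 16: try ±1, ±2, ... in turn.
Test x = 1: value = 0 ✓, so (x - 1) is a factor.
Synthetic division by (x - 1): bring down 1; 1(1) + 7 = 8; 8(1) + 8 = 16; 16(1) - 16 = 0 → quotient x^2 + 8x + 16, remainder 0.
Solve the quadratic x^2 + 8x + 16 = 0: discriminant = 8^2 - 4(1)(16) = 64 - 64 = 0.
Discriminant = 0, so a double root: x = -8/2 = -4.
Collecting all roots found:

x = -4 (multiplicity 2), x = 0, x = 1


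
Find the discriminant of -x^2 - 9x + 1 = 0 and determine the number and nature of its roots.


For ax^2 + bx + c = 0, discriminant D = b^2 - 4ac
Here a = -1, b = -9, c = 1
D = (-9)^2 - 4(-1)(1) = 81 + 4 = 85

D = 85 > 0 but not a perfect square
The equation has 2 distinct real irrational roots.

Discriminant = 85, 2 distinct real irrational roots


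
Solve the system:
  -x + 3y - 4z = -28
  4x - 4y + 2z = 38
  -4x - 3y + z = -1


Using Cramer's rule. Expand each determinant along the first row.
D  = (-1)*[(-4)*1 - 2*(-3)] - 3*[4*1 - 2*(-4)] + (-4)*[4*(-3) - (-4)*(-4)]
  = (-1)*(2) - 3*(12) + (-4)*(-28) = 74
Dx = (-28)*[(-4)*1 - 2*(-3)] - 3*[38*1 - 2*(-1)] + (-4)*[38*(-3) - (-4)*(-1)]
  = (-28)*(2) - 3*(40) + (-4)*(-118) = 296
Dy = (-1)*[38*1 - 2*(-1)] - (-28)*[4*1 - 2*(-4)] + (-4)*[4*(-1) - 38*(-4)]
  = (-1)*(40) - (-28)*(12) + (-4)*(148) = -296
Dz = (-1)*[(-4)*(-1) - 38*(-3)] - 3*[4*(-1) - 38*(-4)] + (-28)*[4*(-3) - (-4)*(-4)]
  = (-1)*(118) - 3*(148) + (-28)*(-28) = 222
x = Dx/D = 296/74 = 4, y = Dy/D = -296/74 = -4, z = Dz/D = 222/74 = 3
Check eq1: (-1)(4) + (3)(-4) + (-4)(3) = -28 = -28 ✓
Check eq2: (4)(4) + (-4)(-4) + (2)(3) = 38 = 38 ✓
Check eq3: (-4)(4) + (-3)(-4) + (1)(3) = -1 = -1 ✓

x = 4, y = -4, z = 3


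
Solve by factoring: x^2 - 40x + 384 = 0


We need two numbers that multiply to 384 and add to -40.
Those numbers are -16 and -24 (since (-16) * (-24) = 384 and (-16) + (-24) = -40).
So x^2 - 40x + 384 = (x - 16)(x - 24) = 0
Setting each factor to zero: x = 16 or x = 24

x = 16, x = 24


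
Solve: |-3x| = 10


An absolute value equation |expr| = 10 gives two cases:
Case 1: -3x = 10
  -3x = 10, so x = -10/3
Case 2: -3x = -10
  -3x = -10, so x = 10/3

x = -10/3, x = 10/3


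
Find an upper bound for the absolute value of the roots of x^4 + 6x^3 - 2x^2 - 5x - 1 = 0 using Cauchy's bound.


Cauchy's bound: all roots r satisfy |r| <= 1 + max(|a_i/a_n|) for i = 0,...,n-1
where a_n is the leading coefficient.

Coefficients: [1, 6, -2, -5, -1]
Leading coefficient a_n = 1
Ratios |a_i/a_n|: 6, 2, 5, 1
Maximum ratio: 6
Cauchy's bound: |r| <= 1 + 6 = 7

Upper bound = 7


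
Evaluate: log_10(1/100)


We need the exponent such that 10^? = 1/100
10^(-2) = 1/10^2 = 1/100
Therefore log_10(1/100) = -2

-2


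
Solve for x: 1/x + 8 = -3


Subtract 8 from both sides: 1/x = -11
Multiply both sides by x: 1 = -11 * x
Divide by -11: x = -1/11

x = -1/11


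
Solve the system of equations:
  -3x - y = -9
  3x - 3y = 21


Using Cramer's rule:
Determinant D = (-3)(-3) - (3)(-1) = 9 + 3 = 12
Dx = (-9)(-3) - (21)(-1) = 27 + 21 = 48
Dy = (-3)(21) - (3)(-9) = -63 + 27 = -36
x = Dx/D = 48/12 = 4
y = Dy/D = -36/12 = -3

x = 4, y = -3


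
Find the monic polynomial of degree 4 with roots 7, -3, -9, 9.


A monic polynomial with roots 7, -3, -9, 9 is:
p(x) = (x - 7)(x + 3)(x + 9)(x - 9)
After multiplying by (x - 7): x - 7
After multiplying by (x + 3): x^2 - 4x - 21
After multiplying by (x + 9): x^3 + 5x^2 - 57x - 189
After multiplying by (x - 9): x^4 - 4x^3 - 102x^2 + 324x + 1701

x^4 - 4x^3 - 102x^2 + 324x + 1701


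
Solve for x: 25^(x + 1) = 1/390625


Express both sides with the same base.
1/390625 = 25^(-4)
Since the bases match, equate exponents: x + 1 = -4
So x = -4 - (1) = -5

x = -5


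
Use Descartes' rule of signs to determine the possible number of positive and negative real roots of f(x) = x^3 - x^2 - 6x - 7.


Descartes' rule of signs:

For positive roots, count sign changes in f(x) = x^3 - x^2 - 6x - 7:
Signs of coefficients: +, -, -, -
Number of sign changes: 1
Possible positive real roots: 1

For negative roots, examine f(-x) = -x^3 - x^2 + 6x - 7:
Signs of coefficients: -, -, +, -
Number of sign changes: 2
Possible negative real roots: 2, 0

Positive roots: 1; Negative roots: 2 or 0


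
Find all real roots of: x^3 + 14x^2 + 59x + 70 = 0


Let p(x) = x^3 + 14x^2 + 59x + 70. By the rational root theorem (leading coefficient 1), any rational root is an integer divisor of 70: try ±1, ±2, ... in turn.
Test x = 1: value = 144 ≠ 0.
Test x = -1: value = 24 ≠ 0.
Test x = 2: value = 252 ≠ 0.
Test x = -2: value = 0 ✓, so (x + 2) is a factor.
Synthetic division by (x + 2): bring down 1; 1(-2) + 14 = 12; 12(-2) + 59 = 35; 35(-2) + 70 = 0 → quotient x^2 + 12x + 35, remainder 0.
Solve the quadratic x^2 + 12x + 35 = 0: discriminant = 12^2 - 4(1)(35) = 144 - 140 = 4.
sqrt(4) = 2, so x = (-12 ± 2)/2: x = -5 or x = -7.

x = -7, x = -5, x = -2


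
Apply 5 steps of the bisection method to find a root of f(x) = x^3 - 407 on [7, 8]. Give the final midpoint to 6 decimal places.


f(x) = x^3 - 407
f(7) = -64 < 0
f(8) = 105 > 0

Step 1: midpoint = (7.000000 + 8.000000)/2 = 7.500000
  f(7.500000) = 14.875000
  f(mid) > 0, so root is in [7.000000, 7.500000]

Step 2: midpoint = (7.000000 + 7.500000)/2 = 7.250000
  f(7.250000) = -25.921875
  f(mid) < 0, so root is in [7.250000, 7.500000]

Step 3: midpoint = (7.250000 + 7.500000)/2 = 7.375000
  f(7.375000) = -5.869141
  f(mid) < 0, so root is in [7.375000, 7.500000]

Step 4: midpoint = (7.375000 + 7.500000)/2 = 7.437500
  f(7.437500) = 4.415771
  f(mid) > 0, so root is in [7.375000, 7.437500]

Step 5: midpoint = (7.375000 + 7.437500)/2 = 7.406250
  f(7.406250) = -0.748383
  f(mid) < 0, so root is in [7.406250, 7.437500]

midpoint = 7.406250


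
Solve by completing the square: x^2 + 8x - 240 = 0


Start: x^2 + 8x - 240 = 0
Move constant: x^2 + 8x = 240
Half of 8 is 4, squared is 16
Add 16 to both sides: x^2 + 8x + 16 = 256
(x + 4)^2 = 256
x + 4 = ±16
x = -4 + 16 = 12 or x = -4 - 16 = -20

x = -20, x = 12


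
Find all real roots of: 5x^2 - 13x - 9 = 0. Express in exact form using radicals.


Using the quadratic formula: x = (-b ± sqrt(b^2 - 4ac)) / (2a)
Here a = 5, b = -13, c = -9
Discriminant = b^2 - 4ac = (-13)^2 - 4(5)(-9) = 169 + 180 = 349
Since discriminant = 349 > 0, there are two real roots.
x = (13 ± sqrt(349)) / 10
Numerically: x ≈ 3.1682 or x ≈ -0.5682

x = (13 + sqrt(349)) / 10 or x = (13 - sqrt(349)) / 10


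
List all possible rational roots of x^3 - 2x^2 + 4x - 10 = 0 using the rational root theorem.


Rational root theorem: possible roots are ±p/q where:
  p divides the constant term (-10): p ∈ {1, 2, 5, 10}
  q divides the leading coefficient (1): q ∈ {1}

All possible rational roots: -10, -5, -2, -1, 1, 2, 5, 10

-10, -5, -2, -1, 1, 2, 5, 10


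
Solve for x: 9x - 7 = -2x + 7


Starting with: 9x - 7 = -2x + 7
Move all x terms to left: (9 + 2)x = 7 + 7
Simplify: 11x = 14
Divide both sides by 11: x = 14/11

x = 14/11


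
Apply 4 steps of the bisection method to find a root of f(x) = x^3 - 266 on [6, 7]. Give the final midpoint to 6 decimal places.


f(x) = x^3 - 266
f(6) = -50 < 0
f(7) = 77 > 0

Step 1: midpoint = (6.000000 + 7.000000)/2 = 6.500000
  f(6.500000) = 8.625000
  f(mid) > 0, so root is in [6.000000, 6.500000]

Step 2: midpoint = (6.000000 + 6.500000)/2 = 6.250000
  f(6.250000) = -21.859375
  f(mid) < 0, so root is in [6.250000, 6.500000]

Step 3: midpoint = (6.250000 + 6.500000)/2 = 6.375000
  f(6.375000) = -6.916016
  f(mid) < 0, so root is in [6.375000, 6.500000]

Step 4: midpoint = (6.375000 + 6.500000)/2 = 6.437500
  f(6.437500) = 0.779053
  f(mid) > 0, so root is in [6.375000, 6.437500]

midpoint = 6.437500


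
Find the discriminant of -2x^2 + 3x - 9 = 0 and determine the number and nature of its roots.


For ax^2 + bx + c = 0, discriminant D = b^2 - 4ac
Here a = -2, b = 3, c = -9
D = (3)^2 - 4(-2)(-9) = 9 - 72 = -63

D = -63 < 0
The equation has no real roots (2 complex conjugate roots).

Discriminant = -63, no real roots (2 complex conjugate roots)


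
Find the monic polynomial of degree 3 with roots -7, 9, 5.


A monic polynomial with roots -7, 9, 5 is:
p(x) = (x + 7)(x - 9)(x - 5)
After multiplying by (x + 7): x + 7
After multiplying by (x - 9): x^2 - 2x - 63
After multiplying by (x - 5): x^3 - 7x^2 - 53x + 315

x^3 - 7x^2 - 53x + 315


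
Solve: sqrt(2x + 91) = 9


Square both sides: 2x + 91 = 9^2 = 81
2x = 81 - 91 = -10
x = -5
Check: sqrt(2*(-5) + 91) = sqrt(81) = 9 ✓

x = -5


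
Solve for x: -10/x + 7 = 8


Subtract 7 from both sides: -10/x = 1
Multiply both sides by x: -10 = 1 * x
Divide by 1: x = -10

x = -10


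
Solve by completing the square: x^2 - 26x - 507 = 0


Start: x^2 - 26x - 507 = 0
Move constant: x^2 - 26x = 507
Half of -26 is -13, squared is 169
Add 169 to both sides: x^2 - 26x + 169 = 676
(x - 13)^2 = 676
x - 13 = ±26
x = 13 + 26 = 39 or x = 13 - 26 = -13

x = -13, x = 39


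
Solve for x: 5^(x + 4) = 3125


Express both sides with the same base.
3125 = 5^5
Since the bases match, equate exponents: x + 4 = 5
So x = 5 - (4) = 1

x = 1


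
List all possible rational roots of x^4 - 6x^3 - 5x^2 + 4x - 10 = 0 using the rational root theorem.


Rational root theorem: possible roots are ±p/q where:
  p divides the constant term (-10): p ∈ {1, 2, 5, 10}
  q divides the leading coefficient (1): q ∈ {1}

All possible rational roots: -10, -5, -2, -1, 1, 2, 5, 10

-10, -5, -2, -1, 1, 2, 5, 10


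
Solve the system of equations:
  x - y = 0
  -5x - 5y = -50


Using Cramer's rule:
Determinant D = (1)(-5) - (-5)(-1) = -5 - 5 = -10
Dx = (0)(-5) - (-50)(-1) = 0 - 50 = -50
Dy = (1)(-50) - (-5)(0) = -50 - 0 = -50
x = Dx/D = -50/-10 = 5
y = Dy/D = -50/-10 = 5

x = 5, y = 5


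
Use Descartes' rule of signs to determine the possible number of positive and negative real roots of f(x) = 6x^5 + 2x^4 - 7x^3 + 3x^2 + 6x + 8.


Descartes' rule of signs:

For positive roots, count sign changes in f(x) = 6x^5 + 2x^4 - 7x^3 + 3x^2 + 6x + 8:
Signs of coefficients: +, +, -, +, +, +
Number of sign changes: 2
Possible positive real roots: 2, 0

For negative roots, examine f(-x) = -6x^5 + 2x^4 + 7x^3 + 3x^2 - 6x + 8:
Signs of coefficients: -, +, +, +, -, +
Number of sign changes: 3
Possible negative real roots: 3, 1

Positive roots: 2 or 0; Negative roots: 3 or 1


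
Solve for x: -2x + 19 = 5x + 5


Starting with: -2x + 19 = 5x + 5
Move all x terms to left: (-2 - 5)x = 5 - 19
Simplify: -7x = -14
Divide both sides by -7: x = 2

x = 2


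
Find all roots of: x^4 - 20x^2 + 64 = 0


Let p(x) = x^4 - 20x^2 + 64. By the rational root theorem (leading coefficient 1), any rational root is an integer divisor of 64: try ±1, ±2, ... in turn.
Test x = 1: value = 45 ≠ 0.
Test x = -1: value = 45 ≠ 0.
Test x = 2: value = 0 ✓, so (x - 2) is a factor.
Synthetic division by (x - 2): bring down 1; 1(2) + 0 = 2; 2(2) - 20 = -16; (-16)(2) + 0 = -32; (-32)(2) + 64 = 0 → quotient x^3 + 2x^2 - 16x - 32, remainder 0.
Continue with the quotient x^3 + 2x^2 - 16x - 32 (candidates must divide 32; re-test x = 2 first in case it repeats).
Test x = 2: value = -48 ≠ 0.
Test x = -2: value = 0 ✓, so (x + 2) is a factor.
Synthetic division by (x + 2): bring down 1; 1(-2) + 2 = 0; 0(-2) - 16 = -16; (-16)(-2) - 32 = 0 → quotient x^2 - 16, remainder 0.
Solve the quadratic x^2 - 16 = 0: discriminant = 0^2 - 4(1)(-16) = 0 + 64 = 64.
sqrt(64) = 8, so x = (0 ± 8)/2: x = 4 or x = -4.
Collecting all roots found:

x = -4, x = -2, x = 2, x = 4


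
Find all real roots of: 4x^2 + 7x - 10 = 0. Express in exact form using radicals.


Using the quadratic formula: x = (-b ± sqrt(b^2 - 4ac)) / (2a)
Here a = 4, b = 7, c = -10
Discriminant = b^2 - 4ac = 7^2 - 4(4)(-10) = 49 + 160 = 209
Since discriminant = 209 > 0, there are two real roots.
x = (-7 ± sqrt(209)) / 8
Numerically: x ≈ 0.9321 or x ≈ -2.6821

x = (-7 + sqrt(209)) / 8 or x = (-7 - sqrt(209)) / 8


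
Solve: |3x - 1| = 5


An absolute value equation |expr| = 5 gives two cases:
Case 1: 3x - 1 = 5
  3x = 6, so x = 2
Case 2: 3x - 1 = -5
  3x = -4, so x = -4/3

x = -4/3, x = 2


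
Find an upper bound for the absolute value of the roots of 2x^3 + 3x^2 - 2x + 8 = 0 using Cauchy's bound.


Cauchy's bound: all roots r satisfy |r| <= 1 + max(|a_i/a_n|) for i = 0,...,n-1
where a_n is the leading coefficient.

Coefficients: [2, 3, -2, 8]
Leading coefficient a_n = 2
Ratios |a_i/a_n|: 3/2, 1, 4
Maximum ratio: 4
Cauchy's bound: |r| <= 1 + 4 = 5

Upper bound = 5


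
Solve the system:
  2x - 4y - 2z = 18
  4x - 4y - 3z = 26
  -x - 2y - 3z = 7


Using Cramer's rule. Expand each determinant along the first row.
D  = 2*[(-4)*(-3) - (-3)*(-2)] - (-4)*[4*(-3) - (-3)*(-1)] + (-2)*[4*(-2) - (-4)*(-1)]
  = 2*(6) - (-4)*(-15) + (-2)*(-12) = -24
Dx = 18*[(-4)*(-3) - (-3)*(-2)] - (-4)*[26*(-3) - (-3)*7] + (-2)*[26*(-2) - (-4)*7]
  = 18*(6) - (-4)*(-57) + (-2)*(-24) = -72
Dy = 2*[26*(-3) - (-3)*7] - 18*[4*(-3) - (-3)*(-1)] + (-2)*[4*7 - 26*(-1)]
  = 2*(-57) - 18*(-15) + (-2)*(54) = 48
Dz = 2*[(-4)*7 - 26*(-2)] - (-4)*[4*7 - 26*(-1)] + 18*[4*(-2) - (-4)*(-1)]
  = 2*(24) - (-4)*(54) + 18*(-12) = 48
x = Dx/D = -72/-24 = 3, y = Dy/D = 48/-24 = -2, z = Dz/D = 48/-24 = -2
Check eq1: (2)(3) + (-4)(-2) + (-2)(-2) = 18 = 18 ✓
Check eq2: (4)(3) + (-4)(-2) + (-3)(-2) = 26 = 26 ✓
Check eq3: (-1)(3) + (-2)(-2) + (-3)(-2) = 7 = 7 ✓

x = 3, y = -2, z = -2


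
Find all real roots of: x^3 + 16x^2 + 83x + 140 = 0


Let p(x) = x^3 + 16x^2 + 83x + 140. By the rational root theorem (leading coefficient 1), any rational root is an integer divisor of 140: try ±1, ±2, ... in turn.
Test x = 1: value = 240 ≠ 0.
Test x = -1: value = 72 ≠ 0.
Test x = 2: value = 378 ≠ 0.
Test x = -2: value = 30 ≠ 0.
Test x = 4: value = 792 ≠ 0.
Test x = -4: value = 0 ✓, so (x + 4) is a factor.
Synthetic division by (x + 4): bring down 1; 1(-4) + 16 = 12; 12(-4) + 83 = 35; 35(-4) + 140 = 0 → quotient x^2 + 12x + 35, remainder 0.
Solve the quadratic x^2 + 12x + 35 = 0: discriminant = 12^2 - 4(1)(35) = 144 - 140 = 4.
sqrt(4) = 2, so x = (-12 ± 2)/2: x = -5 or x = -7.

x = -7, x = -5, x = -4


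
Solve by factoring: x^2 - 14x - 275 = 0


We need two numbers that multiply to -275 and add to -14.
Those numbers are 11 and -25 (since 11 * (-25) = -275 and 11 + (-25) = -14).
So x^2 - 14x - 275 = (x + 11)(x - 25) = 0
Setting each factor to zero: x = -11 or x = 25

x = -11, x = 25


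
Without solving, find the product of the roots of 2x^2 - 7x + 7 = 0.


By Vieta's formulas for ax^2 + bx + c = 0:
  Sum of roots = -b/a
  Product of roots = c/a

Here a = 2, b = -7, c = 7
Sum = -(-7)/2 = 7/2
Product = 7/2 = 7/2

Product = 7/2


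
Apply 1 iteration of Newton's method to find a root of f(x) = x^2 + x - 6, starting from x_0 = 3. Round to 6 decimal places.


Newton's method: x_(n+1) = x_n - f(x_n)/f'(x_n)
f(x) = x^2 + x - 6
f'(x) = 2x + 1

Iteration 1:
  f(3.000000) = 6.000000
  f'(3.000000) = 7.000000
  x_1 = 3.000000 - (6.000000)/(7.000000) = 2.142857

x_1 = 2.142857


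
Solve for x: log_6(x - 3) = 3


Convert to exponential form: x - 3 = 6^3 = 216
x = 216 + 3 = 219
Check: log_6(219 - 3) = log_6(216) = log_6(216) = 3 ✓

x = 219


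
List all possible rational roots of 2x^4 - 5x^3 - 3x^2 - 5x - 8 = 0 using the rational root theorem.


Rational root theorem: possible roots are ±p/q where:
  p divides the constant term (-8): p ∈ {1, 2, 4, 8}
  q divides the leading coefficient (2): q ∈ {1, 2}

All possible rational roots: -8, -4, -2, -1, -1/2, 1/2, 1, 2, 4, 8

-8, -4, -2, -1, -1/2, 1/2, 1, 2, 4, 8


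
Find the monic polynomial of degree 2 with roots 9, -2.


A monic polynomial with roots 9, -2 is:
p(x) = (x - 9)(x + 2)
After multiplying by (x - 9): x - 9
After multiplying by (x + 2): x^2 - 7x - 18

x^2 - 7x - 18


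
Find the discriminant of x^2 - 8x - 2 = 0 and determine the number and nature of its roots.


For ax^2 + bx + c = 0, discriminant D = b^2 - 4ac
Here a = 1, b = -8, c = -2
D = (-8)^2 - 4(1)(-2) = 64 + 8 = 72

D = 72 > 0 but not a perfect square
The equation has 2 distinct real irrational roots.

Discriminant = 72, 2 distinct real irrational roots


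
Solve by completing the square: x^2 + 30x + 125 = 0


Start: x^2 + 30x + 125 = 0
Move constant: x^2 + 30x = -125
Half of 30 is 15, squared is 225
Add 225 to both sides: x^2 + 30x + 225 = 100
(x + 15)^2 = 100
x + 15 = ±10
x = -15 + 10 = -5 or x = -15 - 10 = -25

x = -25, x = -5


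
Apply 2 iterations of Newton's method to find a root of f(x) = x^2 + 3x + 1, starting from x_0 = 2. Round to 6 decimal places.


Newton's method: x_(n+1) = x_n - f(x_n)/f'(x_n)
f(x) = x^2 + 3x + 1
f'(x) = 2x + 3

Iteration 1:
  f(2.000000) = 11.000000
  f'(2.000000) = 7.000000
  x_1 = 2.000000 - (11.000000)/(7.000000) = 0.428571

Iteration 2:
  f(0.428571) = 2.469388
  f'(0.428571) = 3.857143
  x_2 = 0.428571 - (2.469388)/(3.857143) = -0.211640

x_2 = -0.211640


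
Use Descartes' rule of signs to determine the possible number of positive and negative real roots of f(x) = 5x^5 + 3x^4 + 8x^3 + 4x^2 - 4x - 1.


Descartes' rule of signs:

For positive roots, count sign changes in f(x) = 5x^5 + 3x^4 + 8x^3 + 4x^2 - 4x - 1:
Signs of coefficients: +, +, +, +, -, -
Number of sign changes: 1
Possible positive real roots: 1

For negative roots, examine f(-x) = -5x^5 + 3x^4 - 8x^3 + 4x^2 + 4x - 1:
Signs of coefficients: -, +, -, +, +, -
Number of sign changes: 4
Possible negative real roots: 4, 2, 0

Positive roots: 1; Negative roots: 4 or 2 or 0


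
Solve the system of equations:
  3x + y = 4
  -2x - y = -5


Using Cramer's rule:
Determinant D = (3)(-1) - (-2)(1) = -3 + 2 = -1
Dx = (4)(-1) - (-5)(1) = -4 + 5 = 1
Dy = (3)(-5) - (-2)(4) = -15 + 8 = -7
x = Dx/D = 1/-1 = -1
y = Dy/D = -7/-1 = 7

x = -1, y = 7
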